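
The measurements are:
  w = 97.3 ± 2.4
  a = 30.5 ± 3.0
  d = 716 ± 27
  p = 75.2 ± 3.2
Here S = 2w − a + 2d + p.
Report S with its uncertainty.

For a sum/difference, combine absolute errors in quadrature:
  (2·δw)² = 23.0;  (δa)² = 9.00;  (2·δd)² = 2920;  (δp)² = 10.2
δS = √(2960) = 54.4
S = 1670.

1670 ± 54.4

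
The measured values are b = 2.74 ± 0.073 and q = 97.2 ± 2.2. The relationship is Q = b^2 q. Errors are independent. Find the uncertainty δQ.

42.2

Since Q is a product/quotient, work with relative uncertainties:
  (2·δb/b)² = (2×0.0266)² = 0.00284;  (1·δq/q)² = (1×0.0226)² = 0.000512
δQ/Q = √(0.00335) = 0.0579
Q = 730, so δQ = 0.0579 × 730 = 42.2.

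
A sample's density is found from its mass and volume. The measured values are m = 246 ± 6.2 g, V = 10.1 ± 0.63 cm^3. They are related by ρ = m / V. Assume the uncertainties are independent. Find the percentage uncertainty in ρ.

6.73%

ρ is a product of powers, so relative uncertainties combine in quadrature:
  (1·δm/m)² = (1×0.0252)² = 0.000635;  (-1·δV/V)² = (-1×0.0624)² = 0.00389
δρ/ρ = √(0.00453) = 0.0673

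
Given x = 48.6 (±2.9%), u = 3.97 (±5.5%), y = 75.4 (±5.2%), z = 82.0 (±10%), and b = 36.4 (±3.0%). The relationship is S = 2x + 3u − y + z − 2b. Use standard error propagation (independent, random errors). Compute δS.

9.79

S is a linear combination, so absolute uncertainties add in quadrature:
  (2·δx)² = 7.95;  (3·δu)² = 0.429;  (δy)² = 15.4;  (δz)² = 67.2;  (2·δb)² = 4.77
δS = √(95.8) = 9.79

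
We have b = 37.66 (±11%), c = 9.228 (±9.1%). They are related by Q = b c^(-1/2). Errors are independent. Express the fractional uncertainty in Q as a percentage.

11.9%

For a monomial Q ∝ b, c^(-1/2), fractional errors add in quadrature:
  (1·δb/b)² = (1×0.110)² = 0.0121;  (−½·δc/c)² = (-0.5×0.0910)² = 0.00207
δQ/Q = √(0.0142) = 0.119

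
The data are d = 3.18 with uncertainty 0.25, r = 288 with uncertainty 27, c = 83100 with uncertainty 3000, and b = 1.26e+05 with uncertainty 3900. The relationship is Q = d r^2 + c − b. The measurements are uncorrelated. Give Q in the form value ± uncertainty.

(2.21 ± 0.539) × 10^5

Let p = d·r^2 = 2.64e+05. δp/p = √((1·δd/d)² + (2·δr/r)²) = √(0.00618 + 0.0352) = 0.203, so δp = 53600.
Q = p + c − b: δQ = √(δp² + δc² + δb²) = √(2.88e+09 + 9e+06 + 1.52e+07) = 53900
Q = 2.21e+05.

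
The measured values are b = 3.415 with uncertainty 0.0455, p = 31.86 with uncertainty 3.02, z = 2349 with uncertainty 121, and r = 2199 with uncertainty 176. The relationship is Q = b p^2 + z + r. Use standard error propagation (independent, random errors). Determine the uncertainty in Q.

Let w = b·p^2 = 3466. δw/w = √((1·δb/b)² + (2·δp/p)²) = √(0.000178 + 0.0359) = 0.190, so δw = 659.
Q = w + z + r: δQ = √(δw² + δz² + δr²) = √(4.34e+05 + 14600 + 31000) = 693

693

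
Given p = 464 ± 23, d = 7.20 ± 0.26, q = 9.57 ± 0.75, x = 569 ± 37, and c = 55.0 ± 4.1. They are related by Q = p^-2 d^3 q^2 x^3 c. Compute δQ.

Each factor contributes (exponent × relative error)² to (δQ/Q)²:
  (-2·δp/p)² = (-2×0.0496)² = 0.00983;  (3·δd/d)² = (3×0.0361)² = 0.0117;  (2·δq/q)² = (2×0.0784)² = 0.0246;  (3·δx/x)² = (3×0.0650)² = 0.0381;  (1·δc/c)² = (1×0.0745)² = 0.00556
δQ/Q = √(0.0897) = 0.300
Q = 1.61e+09, so δQ = 0.300 × 1.61e+09 = 4.82e+08.

4.82e+08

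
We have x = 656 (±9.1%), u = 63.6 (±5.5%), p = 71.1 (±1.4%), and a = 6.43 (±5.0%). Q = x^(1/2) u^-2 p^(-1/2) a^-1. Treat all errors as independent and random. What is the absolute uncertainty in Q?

For a monomial Q ∝ x^(1/2), u^-2, p^(-1/2), a^-1, fractional errors add in quadrature:
  (½·δx/x)² = (0.5×0.0910)² = 0.00207;  (-2·δu/u)² = (-2×0.0550)² = 0.0121;  (−½·δp/p)² = (-0.5×0.0140)² = 4.9e-05;  (-1·δa/a)² = (-1×0.0500)² = 0.00250
δQ/Q = √(0.0167) = 0.129
Q = 0.000117, so δQ = 0.129 × 0.000117 = 1.51e-05.

1.51e-05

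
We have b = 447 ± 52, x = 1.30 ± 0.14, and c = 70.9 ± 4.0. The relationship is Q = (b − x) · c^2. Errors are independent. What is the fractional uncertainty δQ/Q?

0.162

Let u = b − x = 446. δu = √(δb² + δx²) = √(2700 + 0.0196) = 52.0, so δu/u = 0.117.
Q is then a monomial in u, c:
δQ/Q = √((δu/u)² + (2·δc/c)²) = √(0.0136 + 0.0127) = 0.162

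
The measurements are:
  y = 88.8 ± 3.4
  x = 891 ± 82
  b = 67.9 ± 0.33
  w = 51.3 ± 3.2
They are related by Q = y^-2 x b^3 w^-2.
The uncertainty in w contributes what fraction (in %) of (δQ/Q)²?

(δQ/Q)² = (-2·δy/y)² + (1·δx/x)² + (3·δb/b)² + (-2·δw/w)²
  y term: (-2×0.0383)² = 0.00586
  x term: (1×0.0920)² = 0.00847
  b term: (3×0.00486)² = 0.000213
  w term: (-2×0.0624)² = 0.0156
Total = 0.0301. Share from w = 0.0156/0.0301 = 0.517.

51.7%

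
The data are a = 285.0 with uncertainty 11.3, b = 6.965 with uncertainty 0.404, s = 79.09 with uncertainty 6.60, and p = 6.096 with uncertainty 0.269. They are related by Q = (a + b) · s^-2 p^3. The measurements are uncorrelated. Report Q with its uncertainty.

10.57 ± 2.29

Let u = a + b = 292.0. δu = √(δa² + δb²) = √(128 + 0.163) = 11.3, so δu/u = 0.0387.
Q is then a monomial in u, s, p:
δQ/Q = √((δu/u)² + (-2·δs/s)² + (3·δp/p)²) = √(0.00150 + 0.0279 + 0.0175) = 0.217
Q = 10.57, so δQ = 0.217 × 10.57 = 2.29.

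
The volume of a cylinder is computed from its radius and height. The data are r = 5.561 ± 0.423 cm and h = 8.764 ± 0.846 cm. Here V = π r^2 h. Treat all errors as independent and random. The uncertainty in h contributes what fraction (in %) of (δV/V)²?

(δV/V)² = (2·δr/r)² + (1·δh/h)²
  r term: (2×0.0761)² = 0.0231
  h term: (1×0.0965)² = 0.00932
Total = 0.0325. Share from h = 0.00932/0.0325 = 0.287.

28.7%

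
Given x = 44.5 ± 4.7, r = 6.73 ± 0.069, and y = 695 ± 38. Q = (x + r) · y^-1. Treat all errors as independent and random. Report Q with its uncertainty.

0.0737 ± 0.00787

Let u = x + r = 51.2. δu = √(δx² + δr²) = √(22.1 + 0.00476) = 4.70, so δu/u = 0.0918.
Q is then a monomial in u, y:
δQ/Q = √((δu/u)² + (-1·δy/y)²) = √(0.00842 + 0.00299) = 0.107
Q = 0.0737, so δQ = 0.107 × 0.0737 = 0.00787.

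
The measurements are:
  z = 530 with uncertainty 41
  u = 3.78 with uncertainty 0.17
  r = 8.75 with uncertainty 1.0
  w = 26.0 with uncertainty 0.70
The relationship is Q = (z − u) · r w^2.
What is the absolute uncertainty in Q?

Let h = z − u = 526. δh = √(δz² + δu²) = √(1680 + 0.0289) = 41.0, so δh/h = 0.0779.
Q is then a monomial in h, r, w:
δQ/Q = √((δh/h)² + (1·δr/r)² + (2·δw/w)²) = √(0.00607 + 0.0131 + 0.00290) = 0.148
Q = 3.11e+06, so δQ = 0.148 × 3.11e+06 = 4.62e+05.

4.62e+05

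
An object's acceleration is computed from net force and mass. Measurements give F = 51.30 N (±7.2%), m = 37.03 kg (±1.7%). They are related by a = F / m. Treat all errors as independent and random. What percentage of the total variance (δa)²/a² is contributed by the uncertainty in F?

94.7%

(δa/a)² = (1·δF/F)² + (-1·δm/m)²
  F term: (1×0.0720)² = 0.00518
  m term: (-1×0.0170)² = 0.000289
Total = 0.00547. Share from F = 0.00518/0.00547 = 0.947.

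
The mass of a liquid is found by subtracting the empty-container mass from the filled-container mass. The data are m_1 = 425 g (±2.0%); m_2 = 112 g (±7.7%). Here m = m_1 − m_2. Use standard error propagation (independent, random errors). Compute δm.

Absolute uncertainties add in quadrature for a linear combination:
  (δm_1)² = 72.2;  (δm_2)² = 74.4
δm = √(147) = 12.1 g

12.1 g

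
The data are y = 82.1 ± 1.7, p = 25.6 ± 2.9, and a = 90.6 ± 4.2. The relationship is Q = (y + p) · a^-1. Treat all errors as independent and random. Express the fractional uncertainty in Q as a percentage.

5.59%

Let u = y + p = 108. δu = √(δy² + δp²) = √(2.89 + 8.41) = 3.36, so δu/u = 0.0312.
Q is then a monomial in u, a:
δQ/Q = √((δu/u)² + (-1·δa/a)²) = √(0.000974 + 0.00215) = 0.0559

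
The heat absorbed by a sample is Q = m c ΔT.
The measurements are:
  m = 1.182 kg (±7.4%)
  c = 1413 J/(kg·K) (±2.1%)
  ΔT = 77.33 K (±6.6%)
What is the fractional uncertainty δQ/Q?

0.101

For a monomial Q ∝ m, c, ΔT, fractional errors add in quadrature:
  (1·δm/m)² = (1×0.0740)² = 0.00548;  (1·δc/c)² = (1×0.0210)² = 0.000441;  (1·δΔT/ΔT)² = (1×0.0660)² = 0.00436
δQ/Q = √(0.0103) = 0.101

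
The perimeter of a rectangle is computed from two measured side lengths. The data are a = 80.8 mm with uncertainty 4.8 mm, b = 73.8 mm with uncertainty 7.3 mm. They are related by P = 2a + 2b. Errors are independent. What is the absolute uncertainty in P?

For a sum/difference, combine absolute errors in quadrature:
  (2·δa)² = 92.2;  (2·δb)² = 213
δP = √(305) = 17.5 mm

17.5 mm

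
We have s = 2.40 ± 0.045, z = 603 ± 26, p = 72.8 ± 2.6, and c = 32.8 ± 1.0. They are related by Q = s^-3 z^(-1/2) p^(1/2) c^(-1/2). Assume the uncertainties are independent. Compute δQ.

Since Q is a product/quotient, work with relative uncertainties:
  (-3·δs/s)² = (-3×0.0187)² = 0.00316;  (−½·δz/z)² = (-0.5×0.0431)² = 0.000465;  (½·δp/p)² = (0.5×0.0357)² = 0.000319;  (−½·δc/c)² = (-0.5×0.0305)² = 0.000232
δQ/Q = √(0.00418) = 0.0647
Q = 0.00439, so δQ = 0.0647 × 0.00439 = 0.000284.

0.000284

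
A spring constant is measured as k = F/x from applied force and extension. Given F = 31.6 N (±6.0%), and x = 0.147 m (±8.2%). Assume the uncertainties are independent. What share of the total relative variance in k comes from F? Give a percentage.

34.9%

(δk/k)² = (1·δF/F)² + (-1·δx/x)²
  F term: (1×0.0600)² = 0.00360
  x term: (-1×0.0820)² = 0.00672
Total = 0.0103. Share from F = 0.00360/0.0103 = 0.349.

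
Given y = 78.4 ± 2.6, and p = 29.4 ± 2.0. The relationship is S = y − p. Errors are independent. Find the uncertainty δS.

3.28

Absolute uncertainties add in quadrature for a linear combination:
  (δy)² = 6.76;  (δp)² = 4.00
δS = √(10.8) = 3.28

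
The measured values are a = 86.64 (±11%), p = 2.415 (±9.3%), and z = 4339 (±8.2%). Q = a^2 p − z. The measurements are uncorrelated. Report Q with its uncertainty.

Let w = a^2·p = 18130. δw/w = √((2·δa/a)² + (1·δp/p)²) = √(0.0484 + 0.00865) = 0.239, so δw = 4330.
Q = w − z: δQ = √(δw² + δz²) = √(1.87e+07 + 1.27e+05) = 4340
Q = 13790.

13790 ± 4340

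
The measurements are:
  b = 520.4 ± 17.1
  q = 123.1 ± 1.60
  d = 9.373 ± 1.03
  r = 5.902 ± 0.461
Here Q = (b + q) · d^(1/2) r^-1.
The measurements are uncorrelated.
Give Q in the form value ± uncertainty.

Let u = b + q = 643.5. δu = √(δb² + δq²) = √(292 + 2.56) = 17.2, so δu/u = 0.0267.
Q is then a monomial in u, d, r:
δQ/Q = √((δu/u)² + (½·δd/d)² + (-1·δr/r)²) = √(0.000712 + 0.00302 + 0.00610) = 0.0992
Q = 333.8, so δQ = 0.0992 × 333.8 = 33.1.

333.8 ± 33.1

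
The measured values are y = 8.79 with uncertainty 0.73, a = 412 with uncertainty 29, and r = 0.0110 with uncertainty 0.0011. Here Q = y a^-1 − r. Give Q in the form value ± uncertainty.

Let p = y·a^-1 = 0.0213. δp/p = √((1·δy/y)² + (-1·δa/a)²) = √(0.00690 + 0.00495) = 0.109, so δp = 0.00232.
Q = p − r: δQ = √(δp² + δr²) = √(5.39e-06 + 1.21e-06) = 0.00257
Q = 0.0103.

0.0103 ± 0.00257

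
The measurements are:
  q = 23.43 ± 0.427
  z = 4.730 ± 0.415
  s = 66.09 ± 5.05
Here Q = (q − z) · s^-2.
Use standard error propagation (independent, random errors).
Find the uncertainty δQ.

0.000668

Let u = q − z = 18.70. δu = √(δq² + δz²) = √(0.182 + 0.172) = 0.595, so δu/u = 0.0318.
Q is then a monomial in u, s:
δQ/Q = √((δu/u)² + (-2·δs/s)²) = √(0.00101 + 0.0234) = 0.156
Q = 0.004281, so δQ = 0.156 × 0.004281 = 0.000668.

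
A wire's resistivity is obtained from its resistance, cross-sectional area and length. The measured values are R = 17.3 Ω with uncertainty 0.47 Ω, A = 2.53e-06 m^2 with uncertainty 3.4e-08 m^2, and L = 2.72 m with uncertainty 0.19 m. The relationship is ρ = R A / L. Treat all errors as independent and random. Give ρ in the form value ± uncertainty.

For a monomial ρ ∝ R, A, L^-1, fractional errors add in quadrature:
  (1·δR/R)² = (1×0.0272)² = 0.000738;  (1·δA/A)² = (1×0.0134)² = 0.000181;  (-1·δL/L)² = (-1×0.0699)² = 0.00488
δρ/ρ = √(0.00580) = 0.0761
ρ = 1.61e-05 Ω·m, so δρ = 0.0761 × 1.61e-05 = 1.23e-06 Ω·m.

(1.61 ± 0.123) × 10^-5 Ω·m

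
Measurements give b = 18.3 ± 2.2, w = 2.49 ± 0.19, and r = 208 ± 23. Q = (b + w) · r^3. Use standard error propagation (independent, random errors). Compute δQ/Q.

Let u = b + w = 20.8. δu = √(δb² + δw²) = √(4.84 + 0.0361) = 2.21, so δu/u = 0.106.
Q is then a monomial in u, r:
δQ/Q = √((δu/u)² + (3·δr/r)²) = √(0.0113 + 0.110) = 0.348

0.348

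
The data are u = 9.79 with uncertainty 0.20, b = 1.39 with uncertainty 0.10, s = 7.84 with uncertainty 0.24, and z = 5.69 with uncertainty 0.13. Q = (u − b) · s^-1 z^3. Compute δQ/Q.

Let w = u − b = 8.40. δw = √(δu² + δb²) = √(0.0400 + 0.0100) = 0.224, so δw/w = 0.0266.
Q is then a monomial in w, s, z:
δQ/Q = √((δw/w)² + (-1·δs/s)² + (3·δz/z)²) = √(0.000709 + 0.000937 + 0.00470) = 0.0796

0.0796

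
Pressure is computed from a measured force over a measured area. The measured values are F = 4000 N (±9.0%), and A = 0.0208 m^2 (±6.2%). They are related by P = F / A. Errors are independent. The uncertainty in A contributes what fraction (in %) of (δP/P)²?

32.2%

(δP/P)² = (1·δF/F)² + (-1·δA/A)²
  F term: (1×0.0900)² = 0.00810
  A term: (-1×0.0620)² = 0.00384
Total = 0.0119. Share from A = 0.00384/0.0119 = 0.322.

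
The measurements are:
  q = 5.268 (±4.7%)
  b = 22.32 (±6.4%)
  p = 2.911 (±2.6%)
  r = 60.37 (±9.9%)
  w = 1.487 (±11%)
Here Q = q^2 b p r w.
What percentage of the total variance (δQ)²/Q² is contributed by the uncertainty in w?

34.1%

(δQ/Q)² = (2·δq/q)² + (1·δb/b)² + (1·δp/p)² + (1·δr/r)² + (1·δw/w)²
  q term: (2×0.0470)² = 0.00884
  b term: (1×0.0640)² = 0.00410
  p term: (1×0.0260)² = 0.000676
  r term: (1×0.0990)² = 0.00980
  w term: (1×0.110)² = 0.0121
Total = 0.0355. Share from w = 0.0121/0.0355 = 0.341.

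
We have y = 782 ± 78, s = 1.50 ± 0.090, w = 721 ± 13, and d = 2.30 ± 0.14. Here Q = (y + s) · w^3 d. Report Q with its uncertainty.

Let u = y + s = 784. δu = √(δy² + δs²) = √(6080 + 0.00810) = 78.0, so δu/u = 0.0996.
Q is then a monomial in u, w, d:
δQ/Q = √((δu/u)² + (3·δw/w)² + (1·δd/d)²) = √(0.00991 + 0.00293 + 0.00371) = 0.129
Q = 6.75e+11, so δQ = 0.129 × 6.75e+11 = 8.69e+10.

(6.75 ± 0.869) × 10^11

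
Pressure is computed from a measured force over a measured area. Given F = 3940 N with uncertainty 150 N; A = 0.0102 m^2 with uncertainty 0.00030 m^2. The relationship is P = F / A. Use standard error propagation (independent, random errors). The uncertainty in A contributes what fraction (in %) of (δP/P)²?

(δP/P)² = (1·δF/F)² + (-1·δA/A)²
  F term: (1×0.0381)² = 0.00145
  A term: (-1×0.0294)² = 0.000865
Total = 0.00231. Share from A = 0.000865/0.00231 = 0.374.

37.4%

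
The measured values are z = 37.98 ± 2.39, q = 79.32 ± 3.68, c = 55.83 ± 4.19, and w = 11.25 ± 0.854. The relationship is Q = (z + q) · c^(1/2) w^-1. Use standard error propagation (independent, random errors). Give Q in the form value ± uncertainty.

Let u = z + q = 117.3. δu = √(δz² + δq²) = √(5.71 + 13.5) = 4.39, so δu/u = 0.0374.
Q is then a monomial in u, c, w:
δQ/Q = √((δu/u)² + (½·δc/c)² + (-1·δw/w)²) = √(0.00140 + 0.00141 + 0.00576) = 0.0926
Q = 77.91, so δQ = 0.0926 × 77.91 = 7.21.

77.91 ± 7.21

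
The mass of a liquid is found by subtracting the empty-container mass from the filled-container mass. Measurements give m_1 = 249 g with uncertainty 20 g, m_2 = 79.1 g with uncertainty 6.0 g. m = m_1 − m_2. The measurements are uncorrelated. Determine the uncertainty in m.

20.9 g

Absolute uncertainties add in quadrature for a linear combination:
  (δm_1)² = 400;  (δm_2)² = 36.0
δm = √(436) = 20.9 g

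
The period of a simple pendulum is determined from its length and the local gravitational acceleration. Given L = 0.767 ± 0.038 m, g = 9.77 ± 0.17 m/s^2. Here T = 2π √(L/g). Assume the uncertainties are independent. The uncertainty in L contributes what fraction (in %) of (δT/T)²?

(δT/T)² = (½·δL/L)² + (−½·δg/g)²
  L term: (0.5×0.0495)² = 0.000614
  g term: (-0.5×0.0174)² = 7.57e-05
Total = 0.000689. Share from L = 0.000614/0.000689 = 0.890.

89.0%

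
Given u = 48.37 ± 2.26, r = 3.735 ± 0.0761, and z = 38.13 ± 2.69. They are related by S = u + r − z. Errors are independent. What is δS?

3.51

For a sum/difference, combine absolute errors in quadrature:
  (δu)² = 5.11;  (δr)² = 0.00579;  (δz)² = 7.24
δS = √(12.3) = 3.51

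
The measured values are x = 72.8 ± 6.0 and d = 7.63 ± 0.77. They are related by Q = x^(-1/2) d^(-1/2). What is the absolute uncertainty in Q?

Products/powers → add relative errors in quadrature, weighted by exponent:
  (−½·δx/x)² = (-0.5×0.0824)² = 0.00170;  (−½·δd/d)² = (-0.5×0.101)² = 0.00255
δQ/Q = √(0.00424) = 0.0651
Q = 0.0424, so δQ = 0.0651 × 0.0424 = 0.00276.

0.00276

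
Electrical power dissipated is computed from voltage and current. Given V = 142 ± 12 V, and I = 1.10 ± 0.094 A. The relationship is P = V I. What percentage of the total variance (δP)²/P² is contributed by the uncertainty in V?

49.4%

(δP/P)² = (1·δV/V)² + (1·δI/I)²
  V term: (1×0.0845)² = 0.00714
  I term: (1×0.0855)² = 0.00730
Total = 0.0144. Share from V = 0.00714/0.0144 = 0.494.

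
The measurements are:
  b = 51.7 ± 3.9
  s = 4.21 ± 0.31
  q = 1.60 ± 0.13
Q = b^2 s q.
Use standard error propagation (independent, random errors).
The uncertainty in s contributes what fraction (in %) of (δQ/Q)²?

15.6%

(δQ/Q)² = (2·δb/b)² + (1·δs/s)² + (1·δq/q)²
  b term: (2×0.0754)² = 0.0228
  s term: (1×0.0736)² = 0.00542
  q term: (1×0.0813)² = 0.00660
Total = 0.0348. Share from s = 0.00542/0.0348 = 0.156.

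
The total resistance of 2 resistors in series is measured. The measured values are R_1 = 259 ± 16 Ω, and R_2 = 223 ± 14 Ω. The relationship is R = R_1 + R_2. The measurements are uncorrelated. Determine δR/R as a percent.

R is a linear combination, so absolute uncertainties add in quadrature:
  (δR_1)² = 256;  (δR_2)² = 196
δR = √(452) = 21.3 Ω
R = 482 Ω, so δR/R = 21.3/482 = 0.0441.

4.41%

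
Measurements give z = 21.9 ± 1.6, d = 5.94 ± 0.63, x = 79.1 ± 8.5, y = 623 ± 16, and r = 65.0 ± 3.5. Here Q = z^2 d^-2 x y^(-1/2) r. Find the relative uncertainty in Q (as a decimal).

Relative error in a monomial: (δQ/Q)² = Σ (nᵢ · δxᵢ/xᵢ)².
  (2·δz/z)² = (2×0.0731)² = 0.0214;  (-2·δd/d)² = (-2×0.106)² = 0.0450;  (1·δx/x)² = (1×0.107)² = 0.0115;  (−½·δy/y)² = (-0.5×0.0257)² = 0.000165;  (1·δr/r)² = (1×0.0538)² = 0.00290
δQ/Q = √(0.0810) = 0.285

0.285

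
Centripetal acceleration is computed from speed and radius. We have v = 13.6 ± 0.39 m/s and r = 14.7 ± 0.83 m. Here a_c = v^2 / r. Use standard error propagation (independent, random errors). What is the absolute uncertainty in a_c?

Each factor contributes (exponent × relative error)² to (δa_c/a_c)²:
  (2·δv/v)² = (2×0.0287)² = 0.00329;  (-1·δr/r)² = (-1×0.0565)² = 0.00319
δa_c/a_c = √(0.00648) = 0.0805
a_c = 12.6 m/s^2, so δa_c = 0.0805 × 12.6 = 1.01 m/s^2.

1.01 m/s^2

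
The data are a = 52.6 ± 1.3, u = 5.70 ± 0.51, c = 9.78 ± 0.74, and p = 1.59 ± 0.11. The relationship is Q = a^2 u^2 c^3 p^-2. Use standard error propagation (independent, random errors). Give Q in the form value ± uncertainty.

Products/powers → add relative errors in quadrature, weighted by exponent:
  (2·δa/a)² = (2×0.0247)² = 0.00244;  (2·δu/u)² = (2×0.0895)² = 0.0320;  (3·δc/c)² = (3×0.0757)² = 0.0515;  (-2·δp/p)² = (-2×0.0692)² = 0.0191
δQ/Q = √(0.105) = 0.324
Q = 3.33e+07, so δQ = 0.324 × 3.33e+07 = 1.08e+07.

(3.33 ± 1.08) × 10^7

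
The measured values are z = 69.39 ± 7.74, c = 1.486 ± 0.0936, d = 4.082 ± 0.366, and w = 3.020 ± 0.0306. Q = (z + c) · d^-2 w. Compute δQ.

Let u = z + c = 70.88. δu = √(δz² + δc²) = √(59.9 + 0.00876) = 7.74, so δu/u = 0.109.
Q is then a monomial in u, d, w:
δQ/Q = √((δu/u)² + (-2·δd/d)² + (1·δw/w)²) = √(0.0119 + 0.0322 + 0.000103) = 0.210
Q = 12.85, so δQ = 0.210 × 12.85 = 2.70.

2.70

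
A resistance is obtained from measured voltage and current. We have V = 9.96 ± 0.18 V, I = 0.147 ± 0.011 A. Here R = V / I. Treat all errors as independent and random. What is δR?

5.22 Ω

R is a product of powers, so relative uncertainties combine in quadrature:
  (1·δV/V)² = (1×0.0181)² = 0.000327;  (-1·δI/I)² = (-1×0.0748)² = 0.00560
δR/R = √(0.00593) = 0.0770
R = 67.8 Ω, so δR = 0.0770 × 67.8 = 5.22 Ω.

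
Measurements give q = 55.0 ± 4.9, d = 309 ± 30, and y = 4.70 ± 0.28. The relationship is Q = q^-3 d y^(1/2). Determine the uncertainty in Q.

0.00115

Products/powers → add relative errors in quadrature, weighted by exponent:
  (-3·δq/q)² = (-3×0.0891)² = 0.0714;  (1·δd/d)² = (1×0.0971)² = 0.00943;  (½·δy/y)² = (0.5×0.0596)² = 0.000887
δQ/Q = √(0.0817) = 0.286
Q = 0.00403, so δQ = 0.286 × 0.00403 = 0.00115.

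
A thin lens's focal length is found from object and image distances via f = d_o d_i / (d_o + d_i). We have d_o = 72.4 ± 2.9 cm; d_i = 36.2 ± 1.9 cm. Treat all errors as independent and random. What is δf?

0.904 cm

∂f/∂d_o = (d_i/(d_o+d_i))² = 0.111;  ∂f/∂d_i = (d_o/(d_o+d_i))² = 0.444
δf = √((∂f/∂d_o · δd_o)² + (∂f/∂d_i · δd_i)²) = √(0.104 + 0.713) = 0.904 cm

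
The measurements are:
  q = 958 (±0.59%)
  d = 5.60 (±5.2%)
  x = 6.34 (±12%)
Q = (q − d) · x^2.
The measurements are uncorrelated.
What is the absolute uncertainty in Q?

9190

Let u = q − d = 952. δu = √(δq² + δd²) = √(31.9 + 0.0848) = 5.66, so δu/u = 0.00594.
Q is then a monomial in u, x:
δQ/Q = √((δu/u)² + (2·δx/x)²) = √(3.53e-05 + 0.0576) = 0.240
Q = 38300, so δQ = 0.240 × 38300 = 9190.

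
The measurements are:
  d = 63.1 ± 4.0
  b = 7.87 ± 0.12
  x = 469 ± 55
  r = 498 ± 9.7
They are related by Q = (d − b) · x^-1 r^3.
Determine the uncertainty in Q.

2.18e+06

Let u = d − b = 55.2. δu = √(δd² + δb²) = √(16.0 + 0.0144) = 4.00, so δu/u = 0.0725.
Q is then a monomial in u, x, r:
δQ/Q = √((δu/u)² + (-1·δx/x)² + (3·δr/r)²) = √(0.00525 + 0.0138 + 0.00341) = 0.150
Q = 1.45e+07, so δQ = 0.150 × 1.45e+07 = 2.18e+06.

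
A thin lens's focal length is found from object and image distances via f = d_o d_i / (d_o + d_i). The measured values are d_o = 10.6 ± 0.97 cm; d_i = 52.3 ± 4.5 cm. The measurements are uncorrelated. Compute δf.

∂f/∂d_o = (d_i/(d_o+d_i))² = 0.691;  ∂f/∂d_i = (d_o/(d_o+d_i))² = 0.0284
δf = √((∂f/∂d_o · δd_o)² + (∂f/∂d_i · δd_i)²) = √(0.450 + 0.0163) = 0.683 cm

0.683 cm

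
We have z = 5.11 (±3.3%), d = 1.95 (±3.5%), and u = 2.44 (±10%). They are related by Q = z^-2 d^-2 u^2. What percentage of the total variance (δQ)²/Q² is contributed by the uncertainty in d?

(δQ/Q)² = (-2·δz/z)² + (-2·δd/d)² + (2·δu/u)²
  z term: (-2×0.0330)² = 0.00436
  d term: (-2×0.0350)² = 0.00490
  u term: (2×0.100)² = 0.0400
Total = 0.0493. Share from d = 0.00490/0.0493 = 0.0995.

9.95%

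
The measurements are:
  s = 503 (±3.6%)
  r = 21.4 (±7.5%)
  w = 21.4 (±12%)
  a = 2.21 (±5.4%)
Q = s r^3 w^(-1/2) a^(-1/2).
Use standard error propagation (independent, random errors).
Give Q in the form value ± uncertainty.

(7.17 ± 1.70) × 10^5

For a monomial Q ∝ s, r^3, w^(-1/2), a^(-1/2), fractional errors add in quadrature:
  (1·δs/s)² = (1×0.0360)² = 0.00130;  (3·δr/r)² = (3×0.0750)² = 0.0506;  (−½·δw/w)² = (-0.5×0.120)² = 0.00360;  (−½·δa/a)² = (-0.5×0.0540)² = 0.000729
δQ/Q = √(0.0562) = 0.237
Q = 7.17e+05, so δQ = 0.237 × 7.17e+05 = 1.7e+05.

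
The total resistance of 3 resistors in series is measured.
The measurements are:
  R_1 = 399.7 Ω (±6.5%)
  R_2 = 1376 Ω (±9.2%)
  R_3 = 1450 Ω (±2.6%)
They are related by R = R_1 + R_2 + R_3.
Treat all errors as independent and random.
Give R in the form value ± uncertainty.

3226 ± 135 Ω

R is a linear combination, so absolute uncertainties add in quadrature:
  (δR_1)² = 675;  (δR_2)² = 16000;  (δR_3)² = 1420
δR = √(18100) = 135 Ω
R = 3226 Ω.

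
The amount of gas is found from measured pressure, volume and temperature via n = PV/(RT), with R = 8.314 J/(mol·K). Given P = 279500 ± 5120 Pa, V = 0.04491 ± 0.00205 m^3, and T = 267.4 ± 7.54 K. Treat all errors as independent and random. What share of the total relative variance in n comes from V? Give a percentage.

64.8%

(δn/n)² = (1·δP/P)² + (1·δV/V)² + (-1·δT/T)²
  P term: (1×0.0183)² = 0.000336
  V term: (1×0.0456)² = 0.00208
  T term: (-1×0.0282)² = 0.000795
Total = 0.00321. Share from V = 0.00208/0.00321 = 0.648.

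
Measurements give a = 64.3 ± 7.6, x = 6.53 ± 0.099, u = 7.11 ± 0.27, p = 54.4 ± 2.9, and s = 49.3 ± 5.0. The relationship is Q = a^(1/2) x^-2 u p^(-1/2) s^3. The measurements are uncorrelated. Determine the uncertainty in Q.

Each factor contributes (exponent × relative error)² to (δQ/Q)²:
  (½·δa/a)² = (0.5×0.118)² = 0.00349;  (-2·δx/x)² = (-2×0.0152)² = 0.000919;  (1·δu/u)² = (1×0.0380)² = 0.00144;  (−½·δp/p)² = (-0.5×0.0533)² = 0.000710;  (3·δs/s)² = (3×0.101)² = 0.0926
δQ/Q = √(0.0991) = 0.315
Q = 21700, so δQ = 0.315 × 21700 = 6840.

6840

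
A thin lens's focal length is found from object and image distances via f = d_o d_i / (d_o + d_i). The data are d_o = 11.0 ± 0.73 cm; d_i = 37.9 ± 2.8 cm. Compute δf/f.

∂f/∂d_o = (d_i/(d_o+d_i))² = 0.601;  ∂f/∂d_i = (d_o/(d_o+d_i))² = 0.0506
δf = √((∂f/∂d_o · δd_o)² + (∂f/∂d_i · δd_i)²) = √(0.192 + 0.0201) = 0.461 cm
f = 8.53 cm, so δf/f = 0.461/8.53 = 0.0541.

0.0541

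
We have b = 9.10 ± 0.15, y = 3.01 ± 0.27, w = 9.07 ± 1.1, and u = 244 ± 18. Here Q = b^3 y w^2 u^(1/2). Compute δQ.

7.75e+05

Q is a product of powers, so relative uncertainties combine in quadrature:
  (3·δb/b)² = (3×0.0165)² = 0.00245;  (1·δy/y)² = (1×0.0897)² = 0.00805;  (2·δw/w)² = (2×0.121)² = 0.0588;  (½·δu/u)² = (0.5×0.0738)² = 0.00136
δQ/Q = √(0.0707) = 0.266
Q = 2.91e+06, so δQ = 0.266 × 2.91e+06 = 7.75e+05.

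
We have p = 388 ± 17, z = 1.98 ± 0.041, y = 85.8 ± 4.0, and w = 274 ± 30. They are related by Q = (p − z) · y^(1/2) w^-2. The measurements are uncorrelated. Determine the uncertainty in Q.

Let u = p − z = 386. δu = √(δp² + δz²) = √(289 + 0.00168) = 17.0, so δu/u = 0.0440.
Q is then a monomial in u, y, w:
δQ/Q = √((δu/u)² + (½·δy/y)² + (-2·δw/w)²) = √(0.00194 + 0.000543 + 0.0480) = 0.225
Q = 0.0476, so δQ = 0.225 × 0.0476 = 0.0107.

0.0107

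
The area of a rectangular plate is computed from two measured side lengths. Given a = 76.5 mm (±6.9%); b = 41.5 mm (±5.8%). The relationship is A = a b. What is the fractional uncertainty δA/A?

Relative error in a monomial: (δA/A)² = Σ (nᵢ · δxᵢ/xᵢ)².
  (1·δa/a)² = (1×0.0690)² = 0.00476;  (1·δb/b)² = (1×0.0580)² = 0.00336
δA/A = √(0.00813) = 0.0901

0.0901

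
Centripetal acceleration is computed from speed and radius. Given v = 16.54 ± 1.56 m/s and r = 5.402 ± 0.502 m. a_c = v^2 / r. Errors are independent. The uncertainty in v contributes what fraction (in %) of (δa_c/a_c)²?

(δa_c/a_c)² = (2·δv/v)² + (-1·δr/r)²
  v term: (2×0.0943)² = 0.0356
  r term: (-1×0.0929)² = 0.00864
Total = 0.0442. Share from v = 0.0356/0.0442 = 0.805.

80.5%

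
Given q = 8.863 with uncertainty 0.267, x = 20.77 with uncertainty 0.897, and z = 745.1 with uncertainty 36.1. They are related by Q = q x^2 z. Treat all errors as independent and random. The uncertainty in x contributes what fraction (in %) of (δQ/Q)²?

69.6%

(δQ/Q)² = (1·δq/q)² + (2·δx/x)² + (1·δz/z)²
  q term: (1×0.0301)² = 0.000908
  x term: (2×0.0432)² = 0.00746
  z term: (1×0.0484)² = 0.00235
Total = 0.0107. Share from x = 0.00746/0.0107 = 0.696.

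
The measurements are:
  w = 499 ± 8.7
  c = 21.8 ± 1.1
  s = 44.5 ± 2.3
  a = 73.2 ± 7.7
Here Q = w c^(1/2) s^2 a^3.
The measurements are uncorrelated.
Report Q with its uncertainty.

Q is a product of powers, so relative uncertainties combine in quadrature:
  (1·δw/w)² = (1×0.0174)² = 0.000304;  (½·δc/c)² = (0.5×0.0505)² = 0.000637;  (2·δs/s)² = (2×0.0517)² = 0.0107;  (3·δa/a)² = (3×0.105)² = 0.0996
δQ/Q = √(0.111) = 0.333
Q = 1.81e+12, so δQ = 0.333 × 1.81e+12 = 6.03e+11.

(1.81 ± 0.603) × 10^12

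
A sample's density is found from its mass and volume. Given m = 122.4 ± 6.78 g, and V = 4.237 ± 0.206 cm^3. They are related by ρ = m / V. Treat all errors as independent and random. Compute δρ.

Each factor contributes (exponent × relative error)² to (δρ/ρ)²:
  (1·δm/m)² = (1×0.0554)² = 0.00307;  (-1·δV/V)² = (-1×0.0486)² = 0.00236
δρ/ρ = √(0.00543) = 0.0737
ρ = 28.89 g/cm^3, so δρ = 0.0737 × 28.89 = 2.13 g/cm^3.

2.13 g/cm^3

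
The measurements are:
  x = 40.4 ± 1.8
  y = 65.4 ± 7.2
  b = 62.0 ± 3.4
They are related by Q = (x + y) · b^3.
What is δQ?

Let u = x + y = 106. δu = √(δx² + δy²) = √(3.24 + 51.8) = 7.42, so δu/u = 0.0701.
Q is then a monomial in u, b:
δQ/Q = √((δu/u)² + (3·δb/b)²) = √(0.00492 + 0.0271) = 0.179
Q = 2.52e+07, so δQ = 0.179 × 2.52e+07 = 4.51e+06.

4.51e+06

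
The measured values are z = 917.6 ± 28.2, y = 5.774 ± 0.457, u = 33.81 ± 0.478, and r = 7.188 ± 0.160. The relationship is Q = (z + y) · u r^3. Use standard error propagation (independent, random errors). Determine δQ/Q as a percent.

Let w = z + y = 923.4. δw = √(δz² + δy²) = √(795 + 0.209) = 28.2, so δw/w = 0.0305.
Q is then a monomial in w, u, r:
δQ/Q = √((δw/w)² + (1·δu/u)² + (3·δr/r)²) = √(0.000933 + 0.000200 + 0.00446) = 0.0748

7.48%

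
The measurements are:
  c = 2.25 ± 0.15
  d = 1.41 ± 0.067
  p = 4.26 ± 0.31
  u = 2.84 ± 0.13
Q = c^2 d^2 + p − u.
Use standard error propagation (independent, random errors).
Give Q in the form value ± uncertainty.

Let w = c^2·d^2 = 10.1. δw/w = √((2·δc/c)² + (2·δd/d)²) = √(0.0178 + 0.00903) = 0.164, so δw = 1.65.
Q = w + p − u: δQ = √(δw² + δp² + δu²) = √(2.72 + 0.0961 + 0.0169) = 1.68
Q = 11.5.

11.5 ± 1.68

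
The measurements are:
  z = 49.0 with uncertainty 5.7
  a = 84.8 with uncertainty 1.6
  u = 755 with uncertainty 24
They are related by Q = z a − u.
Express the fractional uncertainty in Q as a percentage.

Let p = z·a = 4160. δp/p = √((1·δz/z)² + (1·δa/a)²) = √(0.0135 + 0.000356) = 0.118, so δp = 490.
Q = p − u: δQ = √(δp² + δu²) = √(2.4e+05 + 576) = 490
Q = 3400, so δQ/Q = 490/3400 = 0.144.

14.4%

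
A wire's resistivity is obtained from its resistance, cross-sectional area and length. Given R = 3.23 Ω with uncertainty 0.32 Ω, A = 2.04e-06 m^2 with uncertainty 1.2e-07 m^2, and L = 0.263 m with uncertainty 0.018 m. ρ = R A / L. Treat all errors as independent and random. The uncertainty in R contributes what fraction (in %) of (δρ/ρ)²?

(δρ/ρ)² = (1·δR/R)² + (1·δA/A)² + (-1·δL/L)²
  R term: (1×0.0991)² = 0.00982
  A term: (1×0.0588)² = 0.00346
  L term: (-1×0.0684)² = 0.00468
Total = 0.0180. Share from R = 0.00982/0.0180 = 0.547.

54.7%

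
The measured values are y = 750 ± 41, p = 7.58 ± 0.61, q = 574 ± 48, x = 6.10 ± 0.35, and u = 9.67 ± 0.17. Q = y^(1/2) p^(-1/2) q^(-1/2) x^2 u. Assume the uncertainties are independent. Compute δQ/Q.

0.133

Products/powers → add relative errors in quadrature, weighted by exponent:
  (½·δy/y)² = (0.5×0.0547)² = 0.000747;  (−½·δp/p)² = (-0.5×0.0805)² = 0.00162;  (−½·δq/q)² = (-0.5×0.0836)² = 0.00175;  (2·δx/x)² = (2×0.0574)² = 0.0132;  (1·δu/u)² = (1×0.0176)² = 0.000309
δQ/Q = √(0.0176) = 0.133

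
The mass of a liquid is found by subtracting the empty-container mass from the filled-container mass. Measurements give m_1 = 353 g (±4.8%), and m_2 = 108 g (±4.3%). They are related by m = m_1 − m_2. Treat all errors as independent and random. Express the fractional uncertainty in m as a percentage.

Each term contributes (cᵢ δxᵢ)² to (δm)²:
  (δm_1)² = 287;  (δm_2)² = 21.6
δm = √(309) = 17.6 g
m = 245 g, so δm/m = 17.6/245 = 0.0717.

7.17%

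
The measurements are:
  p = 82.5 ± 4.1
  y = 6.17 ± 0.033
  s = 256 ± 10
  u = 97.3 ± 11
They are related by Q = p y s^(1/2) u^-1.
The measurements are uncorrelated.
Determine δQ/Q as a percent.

12.5%

Each factor contributes (exponent × relative error)² to (δQ/Q)²:
  (1·δp/p)² = (1×0.0497)² = 0.00247;  (1·δy/y)² = (1×0.00535)² = 2.86e-05;  (½·δs/s)² = (0.5×0.0391)² = 0.000381;  (-1·δu/u)² = (-1×0.113)² = 0.0128
δQ/Q = √(0.0157) = 0.125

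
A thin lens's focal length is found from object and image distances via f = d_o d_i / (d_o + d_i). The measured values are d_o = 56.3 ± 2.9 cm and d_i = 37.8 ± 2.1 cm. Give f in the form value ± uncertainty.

∂f/∂d_o = (d_i/(d_o+d_i))² = 0.161;  ∂f/∂d_i = (d_o/(d_o+d_i))² = 0.358
δf = √((∂f/∂d_o · δd_o)² + (∂f/∂d_i · δd_i)²) = √(0.219 + 0.565) = 0.885 cm
f = 22.6 cm.

22.6 ± 0.885 cm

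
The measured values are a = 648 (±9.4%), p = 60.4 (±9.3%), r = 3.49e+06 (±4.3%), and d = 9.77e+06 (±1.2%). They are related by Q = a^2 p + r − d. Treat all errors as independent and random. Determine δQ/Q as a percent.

27.9%

Let w = a^2·p = 2.54e+07. δw/w = √((2·δa/a)² + (1·δp/p)²) = √(0.0353 + 0.00865) = 0.210, so δw = 5.32e+06.
Q = w + r − d: δQ = √(δw² + δr² + δd²) = √(2.83e+13 + 2.25e+10 + 1.37e+10) = 5.32e+06
Q = 1.91e+07, so δQ/Q = 5.32e+06/1.91e+07 = 0.279.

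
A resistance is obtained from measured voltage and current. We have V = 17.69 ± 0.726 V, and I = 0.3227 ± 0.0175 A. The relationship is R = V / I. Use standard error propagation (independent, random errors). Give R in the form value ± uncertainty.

For a monomial R ∝ V, I^-1, fractional errors add in quadrature:
  (1·δV/V)² = (1×0.0410)² = 0.00168;  (-1·δI/I)² = (-1×0.0542)² = 0.00294
δR/R = √(0.00463) = 0.0680
R = 54.82 Ω, so δR = 0.0680 × 54.82 = 3.73 Ω.

54.82 ± 3.73 Ω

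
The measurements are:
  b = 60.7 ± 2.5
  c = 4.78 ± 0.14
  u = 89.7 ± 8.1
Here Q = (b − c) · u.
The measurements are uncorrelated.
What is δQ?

506

Let w = b − c = 55.9. δw = √(δb² + δc²) = √(6.25 + 0.0196) = 2.50, so δw/w = 0.0448.
Q is then a monomial in w, u:
δQ/Q = √((δw/w)² + (1·δu/u)²) = √(0.00200 + 0.00815) = 0.101
Q = 5020, so δQ = 0.101 × 5020 = 506.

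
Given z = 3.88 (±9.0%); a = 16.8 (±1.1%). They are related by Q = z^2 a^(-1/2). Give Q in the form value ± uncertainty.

3.67 ± 0.661

For a monomial Q ∝ z^2, a^(-1/2), fractional errors add in quadrature:
  (2·δz/z)² = (2×0.0900)² = 0.0324;  (−½·δa/a)² = (-0.5×0.0110)² = 3.03e-05
δQ/Q = √(0.0324) = 0.180
Q = 3.67, so δQ = 0.180 × 3.67 = 0.661.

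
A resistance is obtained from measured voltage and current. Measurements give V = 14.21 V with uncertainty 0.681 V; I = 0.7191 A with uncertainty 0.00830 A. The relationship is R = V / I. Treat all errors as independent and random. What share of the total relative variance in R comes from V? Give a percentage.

94.5%

(δR/R)² = (1·δV/V)² + (-1·δI/I)²
  V term: (1×0.0479)² = 0.00230
  I term: (-1×0.0115)² = 0.000133
Total = 0.00243. Share from V = 0.00230/0.00243 = 0.945.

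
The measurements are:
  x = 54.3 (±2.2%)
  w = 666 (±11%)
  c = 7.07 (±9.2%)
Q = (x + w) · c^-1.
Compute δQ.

Let u = x + w = 720. δu = √(δx² + δw²) = √(1.43 + 5370) = 73.3, so δu/u = 0.102.
Q is then a monomial in u, c:
δQ/Q = √((δu/u)² + (-1·δc/c)²) = √(0.0103 + 0.00846) = 0.137
Q = 102, so δQ = 0.137 × 102 = 14.0.

14.0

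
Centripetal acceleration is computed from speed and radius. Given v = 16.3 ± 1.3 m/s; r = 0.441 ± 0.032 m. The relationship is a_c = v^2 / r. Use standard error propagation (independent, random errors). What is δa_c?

Each factor contributes (exponent × relative error)² to (δa_c/a_c)²:
  (2·δv/v)² = (2×0.0798)² = 0.0254;  (-1·δr/r)² = (-1×0.0726)² = 0.00527
δa_c/a_c = √(0.0307) = 0.175
a_c = 602 m/s^2, so δa_c = 0.175 × 602 = 106 m/s^2.

106 m/s^2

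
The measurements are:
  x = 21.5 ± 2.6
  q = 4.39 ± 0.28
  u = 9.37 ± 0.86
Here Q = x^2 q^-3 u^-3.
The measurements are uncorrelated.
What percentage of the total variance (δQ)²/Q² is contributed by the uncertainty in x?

(δQ/Q)² = (2·δx/x)² + (-3·δq/q)² + (-3·δu/u)²
  x term: (2×0.121)² = 0.0585
  q term: (-3×0.0638)² = 0.0366
  u term: (-3×0.0918)² = 0.0758
Total = 0.171. Share from x = 0.0585/0.171 = 0.342.

34.2%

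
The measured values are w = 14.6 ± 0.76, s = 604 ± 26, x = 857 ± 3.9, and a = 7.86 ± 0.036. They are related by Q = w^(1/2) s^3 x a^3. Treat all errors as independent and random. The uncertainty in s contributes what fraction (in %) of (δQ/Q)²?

95.0%

(δQ/Q)² = (½·δw/w)² + (3·δs/s)² + (1·δx/x)² + (3·δa/a)²
  w term: (0.5×0.0521)² = 0.000677
  s term: (3×0.0430)² = 0.0167
  x term: (1×0.00455)² = 2.07e-05
  a term: (3×0.00458)² = 0.000189
Total = 0.0176. Share from s = 0.0167/0.0176 = 0.950.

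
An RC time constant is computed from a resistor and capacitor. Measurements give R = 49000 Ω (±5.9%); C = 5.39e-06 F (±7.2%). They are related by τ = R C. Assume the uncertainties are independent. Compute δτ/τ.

0.0931

Products/powers → add relative errors in quadrature, weighted by exponent:
  (1·δR/R)² = (1×0.0590)² = 0.00348;  (1·δC/C)² = (1×0.0720)² = 0.00518
δτ/τ = √(0.00867) = 0.0931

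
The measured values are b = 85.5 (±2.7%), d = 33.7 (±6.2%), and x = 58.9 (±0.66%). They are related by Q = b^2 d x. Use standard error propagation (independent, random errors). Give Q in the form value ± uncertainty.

(1.45 ± 0.120) × 10^7

For a monomial Q ∝ b^2, d, x, fractional errors add in quadrature:
  (2·δb/b)² = (2×0.0270)² = 0.00292;  (1·δd/d)² = (1×0.0620)² = 0.00384;  (1·δx/x)² = (1×0.00660)² = 4.36e-05
δQ/Q = √(0.00680) = 0.0825
Q = 1.45e+07, so δQ = 0.0825 × 1.45e+07 = 1.2e+06.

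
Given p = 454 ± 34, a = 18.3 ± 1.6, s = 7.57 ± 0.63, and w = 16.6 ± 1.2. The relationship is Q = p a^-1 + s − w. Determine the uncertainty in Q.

3.16

Let h = p·a^-1 = 24.8. δh/h = √((1·δp/p)² + (-1·δa/a)²) = √(0.00561 + 0.00764) = 0.115, so δh = 2.86.
Q = h + s − w: δQ = √(δh² + δs² + δw²) = √(8.16 + 0.397 + 1.44) = 3.16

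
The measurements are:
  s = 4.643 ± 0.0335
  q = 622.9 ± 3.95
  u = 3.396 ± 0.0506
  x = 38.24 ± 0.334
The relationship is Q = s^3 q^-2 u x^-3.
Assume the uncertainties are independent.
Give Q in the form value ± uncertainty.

(1.567 ± 0.0614) × 10^-8

Each factor contributes (exponent × relative error)² to (δQ/Q)²:
  (3·δs/s)² = (3×0.00722)² = 0.000469;  (-2·δq/q)² = (-2×0.00634)² = 0.000161;  (1·δu/u)² = (1×0.0149)² = 0.000222;  (-3·δx/x)² = (-3×0.00873)² = 0.000687
δQ/Q = √(0.00154) = 0.0392
Q = 1.567e-08, so δQ = 0.0392 × 1.567e-08 = 6.14e-10.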